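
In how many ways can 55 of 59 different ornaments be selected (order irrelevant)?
C(59,55) = 59!/(55!×4!) = 455126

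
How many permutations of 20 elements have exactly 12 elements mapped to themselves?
Choose the 12 fixed points C(20,12) = 125970, derange the rest: !8 = Σ_{j=0}^{8} (-1)^j·8!/j! = 40320 - 40320 + 20160 - 6720 + 1680 - 336 + 56 - 8 + 1 = 14833. Product = 125970 × 14833 = 1868513010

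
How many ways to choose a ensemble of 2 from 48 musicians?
C(48,2) = 48!/(2!×46!) = 1128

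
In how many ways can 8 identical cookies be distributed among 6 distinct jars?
C(8+6-1, 6-1) = C(13, 5) = 1287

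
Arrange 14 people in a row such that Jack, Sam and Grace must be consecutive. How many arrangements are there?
Treat the 3 as one block: (14-3+1)! × 3! = 479001600 × 6 = 2874009600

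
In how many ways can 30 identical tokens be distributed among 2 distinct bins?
C(30+2-1, 2-1) = C(31, 1) = 31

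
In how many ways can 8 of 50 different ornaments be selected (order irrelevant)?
C(50,8) = 50!/(8!×42!) = 536878650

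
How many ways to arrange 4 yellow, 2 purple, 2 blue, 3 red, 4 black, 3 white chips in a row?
18! / (4! × 2! × 2! × 3! × 4! × 3!) = 77189112000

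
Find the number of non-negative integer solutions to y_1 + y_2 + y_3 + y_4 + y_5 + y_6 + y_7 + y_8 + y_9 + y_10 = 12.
C(12+10-1, 10-1) = C(21, 9) = 293930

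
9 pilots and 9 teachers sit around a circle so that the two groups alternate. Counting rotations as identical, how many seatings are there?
Fix one of the pilots: (9-1)! ways for the remaining pilots, × 9! ways for the teachers = 40320 × 362880 = 14631321600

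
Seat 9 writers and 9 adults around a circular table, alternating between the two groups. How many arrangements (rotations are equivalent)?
Fix one of the writers: (9-1)! ways for the remaining writers, × 9! ways for the adults = 40320 × 362880 = 14631321600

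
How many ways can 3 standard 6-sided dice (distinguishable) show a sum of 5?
Coefficient of x^5 in (x + x² + ... + x^6)^3. By inclusion-exclusion on dice exceeding 6: Σ_j (-1)^j C(3,j)·C(5-1-6j, 2) = C(3,0)·C(4,2) = 1·6 = 6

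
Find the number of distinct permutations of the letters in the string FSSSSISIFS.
10! / (6! × 2! × 2!) = 1260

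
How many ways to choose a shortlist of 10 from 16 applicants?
C(16,10) = 16!/(10!×6!) = 8008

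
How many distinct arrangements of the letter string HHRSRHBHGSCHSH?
14! / (1! × 2! × 1! × 1! × 3! × 6!) = 10090080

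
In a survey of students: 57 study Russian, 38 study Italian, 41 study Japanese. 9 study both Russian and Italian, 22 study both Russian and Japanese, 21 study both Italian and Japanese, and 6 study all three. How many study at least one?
|A∪B∪C| = 57+38+41-9-22-21+6 = 90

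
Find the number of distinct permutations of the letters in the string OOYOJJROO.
9! / (2! × 1! × 5! × 1!) = 1512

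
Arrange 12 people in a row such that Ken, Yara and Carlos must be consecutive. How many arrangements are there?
Treat the 3 as one block: (12-3+1)! × 3! = 3628800 × 6 = 21772800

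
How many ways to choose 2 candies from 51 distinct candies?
C(51,2) = 51!/(2!×49!) = 1275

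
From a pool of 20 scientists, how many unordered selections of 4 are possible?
C(20,4) = 20!/(4!×16!) = 4845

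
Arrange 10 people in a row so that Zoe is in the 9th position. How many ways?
Fix one position: (10-1)! = 362880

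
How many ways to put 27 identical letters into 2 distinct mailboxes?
C(27+2-1, 2-1) = C(28, 1) = 28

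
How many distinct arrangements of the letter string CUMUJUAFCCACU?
13! / (1! × 1! × 4! × 2! × 4! × 1!) = 5405400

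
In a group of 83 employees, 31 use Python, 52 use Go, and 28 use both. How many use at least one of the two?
|A∪B| = |A| + |B| - |A∩B| = 31 + 52 - 28 = 55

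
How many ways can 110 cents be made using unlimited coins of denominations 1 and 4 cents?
Coefficient of x^110 in 1/(1-x^1) · 1/(1-x^4). Use j coins of 4 for j = 0..⌊110/4⌋ = 27, the rest in 1s: 27 + 1 = 28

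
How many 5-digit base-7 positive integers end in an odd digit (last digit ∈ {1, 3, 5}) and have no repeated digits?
Last∈{1,3,5}. Last=0: 0. Last nonzero: 3×5×P(5,3) = 900. Total = 900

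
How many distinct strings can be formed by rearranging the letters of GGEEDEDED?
9! / (3! × 4! × 2!) = 1260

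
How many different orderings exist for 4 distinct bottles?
4! = 24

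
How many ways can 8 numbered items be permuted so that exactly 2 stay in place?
Choose the 2 fixed points C(8,2) = 28, derange the rest: !6 = Σ_{j=0}^{6} (-1)^j·6!/j! = 720 - 720 + 360 - 120 + 30 - 6 + 1 = 265. Product = 28 × 265 = 7420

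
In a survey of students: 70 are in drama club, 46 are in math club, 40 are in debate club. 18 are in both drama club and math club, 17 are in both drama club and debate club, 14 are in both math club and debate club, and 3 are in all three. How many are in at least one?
|A∪B∪C| = 70+46+40-18-17-14+3 = 110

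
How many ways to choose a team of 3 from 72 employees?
C(72,3) = 72!/(3!×69!) = 59640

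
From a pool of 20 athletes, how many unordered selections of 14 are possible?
C(20,14) = 20!/(14!×6!) = 38760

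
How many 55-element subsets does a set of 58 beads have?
C(58,55) = 58!/(55!×3!) = 30856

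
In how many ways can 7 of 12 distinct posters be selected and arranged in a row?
P(12,7) = 12!/(12-7)! = 3991680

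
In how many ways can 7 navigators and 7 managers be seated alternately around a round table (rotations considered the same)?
Fix one of the navigators: (7-1)! ways for the remaining navigators, × 7! ways for the managers = 720 × 5040 = 3628800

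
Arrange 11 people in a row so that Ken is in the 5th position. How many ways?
Fix one position: (11-1)! = 3628800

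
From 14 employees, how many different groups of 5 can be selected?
C(14,5) = 14!/(5!×9!) = 2002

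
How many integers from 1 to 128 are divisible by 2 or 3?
⌊128/2⌋ + ⌊128/3⌋ - ⌊128/6⌋ = 64 + 42 - 21 = 85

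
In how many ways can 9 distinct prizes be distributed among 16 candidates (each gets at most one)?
P(16,9) = 16!/(16-9)! = 4151347200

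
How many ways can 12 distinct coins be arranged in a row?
12! = 479001600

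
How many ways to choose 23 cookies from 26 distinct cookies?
C(26,23) = 26!/(23!×3!) = 2600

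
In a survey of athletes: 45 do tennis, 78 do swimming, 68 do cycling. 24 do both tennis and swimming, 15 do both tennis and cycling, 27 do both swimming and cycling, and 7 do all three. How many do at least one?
|A∪B∪C| = 45+78+68-24-15-27+7 = 132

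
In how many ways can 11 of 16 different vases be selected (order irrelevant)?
C(16,11) = 16!/(11!×5!) = 4368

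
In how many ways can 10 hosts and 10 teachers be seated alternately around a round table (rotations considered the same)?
Fix one of the hosts: (10-1)! ways for the remaining hosts, × 10! ways for the teachers = 362880 × 3628800 = 1316818944000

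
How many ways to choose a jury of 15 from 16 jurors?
C(16,15) = 16!/(15!×1!) = 16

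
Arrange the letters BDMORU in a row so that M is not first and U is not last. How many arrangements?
By inclusion-exclusion: 6! - 2×(6-1)! + (6-2)! = 720 - 240 + 24 = 504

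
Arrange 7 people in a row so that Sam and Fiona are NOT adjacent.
Total - adjacent = 7! - (7-1)!×2 = 5040 - 1440 = 3600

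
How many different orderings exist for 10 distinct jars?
10! = 3628800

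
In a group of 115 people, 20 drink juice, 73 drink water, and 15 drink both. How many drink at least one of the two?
|A∪B| = |A| + |B| - |A∩B| = 20 + 73 - 15 = 78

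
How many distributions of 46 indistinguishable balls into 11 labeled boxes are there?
C(46+11-1, 11-1) = C(56, 10) = 35607051480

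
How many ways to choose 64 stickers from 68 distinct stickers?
C(68,64) = 68!/(64!×4!) = 814385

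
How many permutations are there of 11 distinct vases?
11! = 39916800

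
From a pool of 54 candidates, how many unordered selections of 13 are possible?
C(54,13) = 54!/(13!×41!) = 1108176102180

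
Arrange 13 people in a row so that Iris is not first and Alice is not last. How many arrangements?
By inclusion-exclusion: 13! - 2×(13-1)! + (13-2)! = 6227020800 - 958003200 + 39916800 = 5308934400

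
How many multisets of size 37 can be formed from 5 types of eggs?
C(37+5-1, 5-1) = C(41, 4) = 101270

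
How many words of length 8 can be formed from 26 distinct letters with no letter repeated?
P(26,8) = 26!/(26-8)! = 62990928000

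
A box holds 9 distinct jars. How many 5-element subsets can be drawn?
C(9,5) = 9!/(5!×4!) = 126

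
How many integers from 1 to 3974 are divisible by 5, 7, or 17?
⌊3974/5⌋+⌊3974/7⌋+⌊3974/17⌋ - ⌊3974/35⌋-⌊3974/85⌋-⌊3974/119⌋ + ⌊3974/595⌋ = 794+567+233 - 113-46-33 + 6 = 1408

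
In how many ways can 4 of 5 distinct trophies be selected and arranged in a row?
P(5,4) = 5!/(5-4)! = 120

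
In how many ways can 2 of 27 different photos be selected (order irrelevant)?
C(27,2) = 27!/(2!×25!) = 351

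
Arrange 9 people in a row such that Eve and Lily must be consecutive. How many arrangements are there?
Treat the 2 as one block: (9-2+1)! × 2! = 40320 × 2 = 80640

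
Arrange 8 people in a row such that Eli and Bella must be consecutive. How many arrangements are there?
Treat the 2 as one block: (8-2+1)! × 2! = 5040 × 2 = 10080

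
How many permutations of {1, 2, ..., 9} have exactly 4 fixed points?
Choose the 4 fixed points C(9,4) = 126, derange the rest: !5 = Σ_{j=0}^{5} (-1)^j·5!/j! = 120 - 120 + 60 - 20 + 5 - 1 = 44. Product = 126 × 44 = 5544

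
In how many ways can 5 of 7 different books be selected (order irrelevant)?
C(7,5) = 7!/(5!×2!) = 21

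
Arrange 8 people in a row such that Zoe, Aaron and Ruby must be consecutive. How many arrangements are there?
Treat the 3 as one block: (8-3+1)! × 3! = 720 × 6 = 4320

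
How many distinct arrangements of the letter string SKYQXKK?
7! / (1! × 1! × 3! × 1! × 1!) = 840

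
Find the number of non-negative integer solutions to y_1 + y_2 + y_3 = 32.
C(32+3-1, 3-1) = C(34, 2) = 561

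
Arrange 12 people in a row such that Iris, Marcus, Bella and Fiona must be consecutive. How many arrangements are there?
Treat the 4 as one block: (12-4+1)! × 4! = 362880 × 24 = 8709120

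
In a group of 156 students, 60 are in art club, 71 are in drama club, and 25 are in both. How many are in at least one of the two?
|A∪B| = |A| + |B| - |A∩B| = 60 + 71 - 25 = 106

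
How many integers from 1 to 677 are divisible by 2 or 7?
⌊677/2⌋ + ⌊677/7⌋ - ⌊677/14⌋ = 338 + 96 - 48 = 386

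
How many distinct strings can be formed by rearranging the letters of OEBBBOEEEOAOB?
13! / (1! × 4! × 4! × 4!) = 450450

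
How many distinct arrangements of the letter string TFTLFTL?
7! / (3! × 2! × 2!) = 210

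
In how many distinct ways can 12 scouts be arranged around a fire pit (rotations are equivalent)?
Circular: fix one position, arrange the rest. (12-1)! = 39916800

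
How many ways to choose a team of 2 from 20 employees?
C(20,2) = 20!/(2!×18!) = 190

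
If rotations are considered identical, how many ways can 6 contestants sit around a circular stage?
Circular: fix one position, arrange the rest. (6-1)! = 120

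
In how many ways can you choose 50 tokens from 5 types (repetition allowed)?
C(50+5-1, 5-1) = C(54, 4) = 316251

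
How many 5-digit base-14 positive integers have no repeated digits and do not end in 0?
Last digit: 13 nonzero choices. First digit: 12 (nonzero, ≠last). Middle 3: P(12,3) = 1320. Total = 205920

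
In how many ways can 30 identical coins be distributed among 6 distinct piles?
C(30+6-1, 6-1) = C(35, 5) = 324632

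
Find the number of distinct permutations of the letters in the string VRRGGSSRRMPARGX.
15! / (1! × 1! × 1! × 1! × 2! × 1! × 3! × 5!) = 908107200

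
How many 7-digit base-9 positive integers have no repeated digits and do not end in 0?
Last digit: 8 nonzero choices. First digit: 7 (nonzero, ≠last). Middle 5: P(7,5) = 2520. Total = 141120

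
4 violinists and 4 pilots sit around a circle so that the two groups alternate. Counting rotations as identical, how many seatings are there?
Fix one of the violinists: (4-1)! ways for the remaining violinists, × 4! ways for the pilots = 6 × 24 = 144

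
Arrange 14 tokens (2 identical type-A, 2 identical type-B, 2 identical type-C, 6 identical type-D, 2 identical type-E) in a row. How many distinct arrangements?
14! / (2! × 2! × 2! × 6! × 2!) = 7567560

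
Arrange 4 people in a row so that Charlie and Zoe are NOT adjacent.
Total - adjacent = 4! - (4-1)!×2 = 24 - 12 = 12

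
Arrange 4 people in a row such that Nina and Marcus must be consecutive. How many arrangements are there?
Treat the 2 as one block: (4-2+1)! × 2! = 6 × 2 = 12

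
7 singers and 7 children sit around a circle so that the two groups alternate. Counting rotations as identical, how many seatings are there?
Fix one of the singers: (7-1)! ways for the remaining singers, × 7! ways for the children = 720 × 5040 = 3628800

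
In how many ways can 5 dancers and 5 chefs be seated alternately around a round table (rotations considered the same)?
Fix one of the dancers: (5-1)! ways for the remaining dancers, × 5! ways for the chefs = 24 × 120 = 2880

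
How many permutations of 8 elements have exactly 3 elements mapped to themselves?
Choose the 3 fixed points C(8,3) = 56, derange the rest: !5 = Σ_{j=0}^{5} (-1)^j·5!/j! = 120 - 120 + 60 - 20 + 5 - 1 = 44. Product = 56 × 44 = 2464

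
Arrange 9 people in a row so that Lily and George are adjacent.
Treat as block: (9-1)! × 2! = 40320 × 2 = 80640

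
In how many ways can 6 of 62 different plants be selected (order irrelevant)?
C(62,6) = 62!/(6!×56!) = 61474519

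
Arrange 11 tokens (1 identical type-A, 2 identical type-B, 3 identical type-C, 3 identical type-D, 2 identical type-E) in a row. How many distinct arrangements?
11! / (1! × 2! × 3! × 3! × 2!) = 277200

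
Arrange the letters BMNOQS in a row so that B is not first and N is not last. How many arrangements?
By inclusion-exclusion: 6! - 2×(6-1)! + (6-2)! = 720 - 240 + 24 = 504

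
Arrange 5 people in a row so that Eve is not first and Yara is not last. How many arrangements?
By inclusion-exclusion: 5! - 2×(5-1)! + (5-2)! = 120 - 48 + 6 = 78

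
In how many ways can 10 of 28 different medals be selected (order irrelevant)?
C(28,10) = 28!/(10!×18!) = 13123110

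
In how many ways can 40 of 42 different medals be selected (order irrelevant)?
C(42,40) = 42!/(40!×2!) = 861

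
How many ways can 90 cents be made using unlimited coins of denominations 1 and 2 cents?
Coefficient of x^90 in 1/(1-x^1) · 1/(1-x^2). Use j coins of 2 for j = 0..⌊90/2⌋ = 45, the rest in 1s: 45 + 1 = 46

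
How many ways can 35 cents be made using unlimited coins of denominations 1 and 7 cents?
Coefficient of x^35 in 1/(1-x^1) · 1/(1-x^7). Use j coins of 7 for j = 0..⌊35/7⌋ = 5, the rest in 1s: 5 + 1 = 6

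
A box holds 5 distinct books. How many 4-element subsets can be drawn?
C(5,4) = 5!/(4!×1!) = 5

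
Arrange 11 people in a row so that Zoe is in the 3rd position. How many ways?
Fix one position: (11-1)! = 3628800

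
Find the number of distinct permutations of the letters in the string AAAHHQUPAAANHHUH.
16! / (5! × 6! × 1! × 1! × 1! × 2!) = 121080960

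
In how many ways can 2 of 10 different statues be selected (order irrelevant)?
C(10,2) = 10!/(2!×8!) = 45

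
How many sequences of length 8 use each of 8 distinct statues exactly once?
8! = 40320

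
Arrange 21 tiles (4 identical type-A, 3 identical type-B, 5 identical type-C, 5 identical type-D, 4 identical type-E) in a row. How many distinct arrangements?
21! / (4! × 3! × 5! × 5! × 4!) = 1026615189600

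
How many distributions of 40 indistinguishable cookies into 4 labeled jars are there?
C(40+4-1, 4-1) = C(43, 3) = 12341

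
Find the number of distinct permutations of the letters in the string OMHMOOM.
7! / (3! × 3! × 1!) = 140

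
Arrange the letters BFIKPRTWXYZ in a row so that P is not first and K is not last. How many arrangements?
By inclusion-exclusion: 11! - 2×(11-1)! + (11-2)! = 39916800 - 7257600 + 362880 = 33022080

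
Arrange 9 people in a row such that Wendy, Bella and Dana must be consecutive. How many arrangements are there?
Treat the 3 as one block: (9-3+1)! × 3! = 5040 × 6 = 30240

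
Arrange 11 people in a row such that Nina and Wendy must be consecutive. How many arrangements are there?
Treat the 2 as one block: (11-2+1)! × 2! = 3628800 × 2 = 7257600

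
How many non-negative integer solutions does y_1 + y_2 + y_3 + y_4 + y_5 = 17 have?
C(17+5-1, 5-1) = C(21, 4) = 5985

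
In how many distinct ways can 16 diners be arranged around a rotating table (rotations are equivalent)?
Circular: fix one position, arrange the rest. (16-1)! = 1307674368000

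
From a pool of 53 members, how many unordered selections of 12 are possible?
C(53,12) = 53!/(12!×41!) = 266783135710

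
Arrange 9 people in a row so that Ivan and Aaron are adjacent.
Treat as block: (9-1)! × 2! = 40320 × 2 = 80640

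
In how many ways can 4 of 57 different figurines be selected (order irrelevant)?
C(57,4) = 57!/(4!×53!) = 395010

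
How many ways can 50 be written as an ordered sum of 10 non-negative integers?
C(50+10-1, 10-1) = C(59, 9) = 12565671261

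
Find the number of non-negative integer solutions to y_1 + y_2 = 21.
C(21+2-1, 2-1) = C(22, 1) = 22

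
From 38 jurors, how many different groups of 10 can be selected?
C(38,10) = 38!/(10!×28!) = 472733756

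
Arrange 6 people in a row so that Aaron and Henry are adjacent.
Treat as block: (6-1)! × 2! = 120 × 2 = 240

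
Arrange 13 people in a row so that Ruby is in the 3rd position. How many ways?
Fix one position: (13-1)! = 479001600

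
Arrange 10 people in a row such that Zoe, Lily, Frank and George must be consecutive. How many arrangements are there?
Treat the 4 as one block: (10-4+1)! × 4! = 5040 × 24 = 120960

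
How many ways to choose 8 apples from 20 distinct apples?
C(20,8) = 20!/(8!×12!) = 125970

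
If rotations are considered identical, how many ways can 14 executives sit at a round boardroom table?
Circular: fix one position, arrange the rest. (14-1)! = 6227020800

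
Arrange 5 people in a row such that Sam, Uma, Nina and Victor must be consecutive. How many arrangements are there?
Treat the 4 as one block: (5-4+1)! × 4! = 2 × 24 = 48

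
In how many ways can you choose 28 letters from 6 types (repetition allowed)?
C(28+6-1, 6-1) = C(33, 5) = 237336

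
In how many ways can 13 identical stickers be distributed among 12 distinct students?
C(13+12-1, 12-1) = C(24, 11) = 2496144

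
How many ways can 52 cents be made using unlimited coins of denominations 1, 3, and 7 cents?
Coefficient of x^52 in 1/(1-x^1) · 1/(1-x^3) · 1/(1-x^7). Case on j = number of 7-cent coins (j = 0..7); remainder r = 52 - 7j is made from {1,3} in ⌊r/3⌋+1 ways. r = 52, 45, 38, 31, 24, 17, 10, 3 → 18 + 16 + 13 + 11 + 9 + 6 + 4 + 2 = 79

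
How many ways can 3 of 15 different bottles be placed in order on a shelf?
P(15,3) = 15!/(15-3)! = 2730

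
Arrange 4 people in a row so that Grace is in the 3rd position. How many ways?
Fix one position: (4-1)! = 6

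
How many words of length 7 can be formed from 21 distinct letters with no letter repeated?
P(21,7) = 21!/(21-7)! = 586051200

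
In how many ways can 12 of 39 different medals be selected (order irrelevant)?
C(39,12) = 39!/(12!×27!) = 3910797436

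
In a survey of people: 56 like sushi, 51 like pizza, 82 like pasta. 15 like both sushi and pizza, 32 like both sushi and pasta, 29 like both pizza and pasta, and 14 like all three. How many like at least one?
|A∪B∪C| = 56+51+82-15-32-29+14 = 127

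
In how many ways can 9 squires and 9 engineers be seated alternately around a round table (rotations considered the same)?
Fix one of the squires: (9-1)! ways for the remaining squires, × 9! ways for the engineers = 40320 × 362880 = 14631321600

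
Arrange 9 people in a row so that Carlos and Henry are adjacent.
Treat as block: (9-1)! × 2! = 40320 × 2 = 80640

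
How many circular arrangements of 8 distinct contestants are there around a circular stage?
Circular: fix one position, arrange the rest. (8-1)! = 5040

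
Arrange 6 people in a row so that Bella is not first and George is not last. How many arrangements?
By inclusion-exclusion: 6! - 2×(6-1)! + (6-2)! = 720 - 240 + 24 = 504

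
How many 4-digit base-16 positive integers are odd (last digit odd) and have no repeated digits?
Last∈{1,3,5,7,9,11,13,15}. Last=0: 0. Last nonzero: 8×14×P(14,2) = 20384. Total = 20384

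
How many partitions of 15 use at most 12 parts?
By conjugation, equals partitions of 15 into parts ≤ 12. Let r_j(i) = number of partitions of i into parts ≤ j, for i = 0..15. r_1(i) = 1 for all i; r_j(i) = r_{j-1}(i) + r_j(i-j). Rows j = 2..12: ≤2: 1 1 2 2 3 3 4 4 5 5 6 6 7 7 8 8; ≤3: 1 1 2 3 4 5 7 8 10 12 14 16 19 21 24 27; ≤4: 1 1 2 3 5 6 9 11 15 18 23 27 34 39 47 54; ≤5: 1 1 2 3 5 7 10 13 18 23 30 37 47 57 70 84; ≤6: 1 1 2 3 5 7 11 14 20 26 35 44 58 71 90 110; ≤7: 1 1 2 3 5 7 11 15 21 28 38 49 65 82 105 131; ≤8: 1 1 2 3 5 7 11 15 22 29 40 52 70 89 116 146; ≤9: 1 1 2 3 5 7 11 15 22 30 41 54 73 94 123 157; ≤10: 1 1 2 3 5 7 11 15 22 30 42 55 75 97 128 164; ≤11: 1 1 2 3 5 7 11 15 22 30 42 56 76 99 131 169; ≤12: 1 1 2 3 5 7 11 15 22 30 42 56 77 100 133 172. r_12(15) = 172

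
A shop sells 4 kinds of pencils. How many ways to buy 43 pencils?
C(43+4-1, 4-1) = C(46, 3) = 15180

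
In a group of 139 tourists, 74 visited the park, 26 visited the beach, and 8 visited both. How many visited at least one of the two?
|A∪B| = |A| + |B| - |A∩B| = 74 + 26 - 8 = 92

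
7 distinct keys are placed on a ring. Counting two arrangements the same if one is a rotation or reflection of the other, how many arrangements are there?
(7-1)!/2 = 720/2 = 360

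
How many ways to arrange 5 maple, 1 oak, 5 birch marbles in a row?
11! / (5! × 1! × 5!) = 2772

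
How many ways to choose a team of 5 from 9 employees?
C(9,5) = 9!/(5!×4!) = 126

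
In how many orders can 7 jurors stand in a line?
7! = 5040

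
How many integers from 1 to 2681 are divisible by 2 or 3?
⌊2681/2⌋ + ⌊2681/3⌋ - ⌊2681/6⌋ = 1340 + 893 - 446 = 1787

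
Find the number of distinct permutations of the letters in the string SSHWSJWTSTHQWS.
14! / (1! × 2! × 3! × 5! × 1! × 2!) = 30270240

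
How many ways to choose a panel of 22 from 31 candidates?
C(31,22) = 31!/(22!×9!) = 20160075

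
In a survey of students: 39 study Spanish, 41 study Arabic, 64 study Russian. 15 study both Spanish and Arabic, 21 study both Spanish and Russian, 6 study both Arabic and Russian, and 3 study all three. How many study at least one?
|A∪B∪C| = 39+41+64-15-21-6+3 = 105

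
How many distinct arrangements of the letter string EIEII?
5! / (2! × 3!) = 10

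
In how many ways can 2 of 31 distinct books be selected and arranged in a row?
P(31,2) = 31!/(31-2)! = 930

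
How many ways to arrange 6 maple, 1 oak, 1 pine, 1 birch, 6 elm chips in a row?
15! / (6! × 1! × 1! × 1! × 6!) = 2522520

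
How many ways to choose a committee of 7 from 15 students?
C(15,7) = 15!/(7!×8!) = 6435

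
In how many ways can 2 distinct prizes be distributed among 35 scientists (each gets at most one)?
P(35,2) = 35!/(35-2)! = 1190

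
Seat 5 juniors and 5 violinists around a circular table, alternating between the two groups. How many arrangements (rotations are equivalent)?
Fix one of the juniors: (5-1)! ways for the remaining juniors, × 5! ways for the violinists = 24 × 120 = 2880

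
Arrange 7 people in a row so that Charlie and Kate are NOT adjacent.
Total - adjacent = 7! - (7-1)!×2 = 5040 - 1440 = 3600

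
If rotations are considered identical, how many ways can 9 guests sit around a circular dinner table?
Circular: fix one position, arrange the rest. (9-1)! = 40320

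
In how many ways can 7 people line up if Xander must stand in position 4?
Fix one position: (7-1)! = 720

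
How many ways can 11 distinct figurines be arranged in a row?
11! = 39916800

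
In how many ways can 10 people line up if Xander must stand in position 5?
Fix one position: (10-1)! = 362880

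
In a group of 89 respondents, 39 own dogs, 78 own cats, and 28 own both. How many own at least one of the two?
|A∪B| = |A| + |B| - |A∩B| = 39 + 78 - 28 = 89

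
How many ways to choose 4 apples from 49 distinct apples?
C(49,4) = 49!/(4!×45!) = 211876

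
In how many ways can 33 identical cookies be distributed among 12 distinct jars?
C(33+12-1, 12-1) = C(44, 11) = 7669339132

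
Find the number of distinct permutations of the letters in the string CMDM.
4! / (2! × 1! × 1!) = 12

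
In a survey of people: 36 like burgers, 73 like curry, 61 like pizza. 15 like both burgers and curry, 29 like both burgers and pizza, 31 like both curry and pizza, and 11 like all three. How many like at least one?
|A∪B∪C| = 36+73+61-15-29-31+11 = 106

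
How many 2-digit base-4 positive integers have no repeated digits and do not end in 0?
Last digit: 3 nonzero choices. First digit: 2 (nonzero, ≠last). Middle 0: P(2,0) = 1. Total = 6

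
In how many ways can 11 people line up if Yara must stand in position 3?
Fix one position: (11-1)! = 3628800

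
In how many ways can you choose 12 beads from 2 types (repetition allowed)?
C(12+2-1, 2-1) = C(13, 1) = 13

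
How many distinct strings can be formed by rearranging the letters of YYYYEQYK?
8! / (1! × 1! × 1! × 5!) = 336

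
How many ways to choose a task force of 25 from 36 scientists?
C(36,25) = 36!/(25!×11!) = 600805296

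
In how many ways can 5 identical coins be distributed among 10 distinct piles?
C(5+10-1, 10-1) = C(14, 9) = 2002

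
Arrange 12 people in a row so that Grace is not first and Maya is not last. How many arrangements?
By inclusion-exclusion: 12! - 2×(12-1)! + (12-2)! = 479001600 - 79833600 + 3628800 = 402796800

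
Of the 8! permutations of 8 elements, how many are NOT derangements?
Complement of the derangements. !8 = Σ_{j=0}^{8} (-1)^j·8!/j! = 40320 - 40320 + 20160 - 6720 + 1680 - 336 + 56 - 8 + 1 = 14833. 8! - !8 = 40320 - 14833 = 25487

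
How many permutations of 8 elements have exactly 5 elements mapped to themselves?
Choose the 5 fixed points C(8,5) = 56, derange the rest: !3 = Σ_{j=0}^{3} (-1)^j·3!/j! = 6 - 6 + 3 - 1 = 2. Product = 56 × 2 = 112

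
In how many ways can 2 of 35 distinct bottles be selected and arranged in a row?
P(35,2) = 35!/(35-2)! = 1190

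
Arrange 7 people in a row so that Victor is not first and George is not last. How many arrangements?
By inclusion-exclusion: 7! - 2×(7-1)! + (7-2)! = 5040 - 1440 + 120 = 3720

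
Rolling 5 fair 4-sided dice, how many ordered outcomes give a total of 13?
Coefficient of x^13 in (x + x² + ... + x^4)^5. By inclusion-exclusion on dice exceeding 4: Σ_j (-1)^j C(5,j)·C(13-1-4j, 4) = C(5,0)·C(12,4) - C(5,1)·C(8,4) + C(5,2)·C(4,4) = 1·495 - 5·70 + 10·1 = 155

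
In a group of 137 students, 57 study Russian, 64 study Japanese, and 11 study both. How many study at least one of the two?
|A∪B| = |A| + |B| - |A∩B| = 57 + 64 - 11 = 110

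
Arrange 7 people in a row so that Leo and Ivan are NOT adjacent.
Total - adjacent = 7! - (7-1)!×2 = 5040 - 1440 = 3600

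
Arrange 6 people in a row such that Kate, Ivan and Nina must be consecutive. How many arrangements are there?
Treat the 3 as one block: (6-3+1)! × 3! = 24 × 6 = 144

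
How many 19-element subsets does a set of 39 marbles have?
C(39,19) = 39!/(19!×20!) = 68923264410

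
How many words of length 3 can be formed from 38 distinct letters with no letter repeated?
P(38,3) = 38!/(38-3)! = 50616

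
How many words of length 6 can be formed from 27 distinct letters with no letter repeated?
P(27,6) = 27!/(27-6)! = 213127200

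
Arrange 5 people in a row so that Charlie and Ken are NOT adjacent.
Total - adjacent = 5! - (5-1)!×2 = 120 - 48 = 72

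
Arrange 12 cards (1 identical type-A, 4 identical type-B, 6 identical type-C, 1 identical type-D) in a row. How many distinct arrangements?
12! / (1! × 4! × 6! × 1!) = 27720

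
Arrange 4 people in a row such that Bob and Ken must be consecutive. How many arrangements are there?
Treat the 2 as one block: (4-2+1)! × 2! = 6 × 2 = 12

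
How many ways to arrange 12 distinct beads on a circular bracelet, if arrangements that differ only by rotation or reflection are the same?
(12-1)!/2 = 39916800/2 = 19958400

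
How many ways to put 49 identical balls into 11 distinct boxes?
C(49+11-1, 11-1) = C(59, 10) = 62828356305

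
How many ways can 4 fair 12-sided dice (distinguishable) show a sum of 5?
Coefficient of x^5 in (x + x² + ... + x^12)^4. By inclusion-exclusion on dice exceeding 12: Σ_j (-1)^j C(4,j)·C(5-1-12j, 3) = C(4,0)·C(4,3) = 1·4 = 4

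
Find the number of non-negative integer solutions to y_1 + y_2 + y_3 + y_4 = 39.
C(39+4-1, 4-1) = C(42, 3) = 11480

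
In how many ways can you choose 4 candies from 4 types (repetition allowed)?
C(4+4-1, 4-1) = C(7, 3) = 35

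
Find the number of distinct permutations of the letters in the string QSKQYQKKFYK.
11! / (1! × 2! × 4! × 1! × 3!) = 138600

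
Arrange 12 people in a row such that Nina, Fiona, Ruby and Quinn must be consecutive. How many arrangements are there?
Treat the 4 as one block: (12-4+1)! × 4! = 362880 × 24 = 8709120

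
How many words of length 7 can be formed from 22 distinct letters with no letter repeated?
P(22,7) = 22!/(22-7)! = 859541760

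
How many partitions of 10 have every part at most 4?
Let r_j(i) = number of partitions of i into parts ≤ j, for i = 0..10. r_1(i) = 1 for all i; r_j(i) = r_{j-1}(i) + r_j(i-j). Rows j = 2..4: ≤2: 1 1 2 2 3 3 4 4 5 5 6; ≤3: 1 1 2 3 4 5 7 8 10 12 14; ≤4: 1 1 2 3 5 6 9 11 15 18 23. r_4(10) = 23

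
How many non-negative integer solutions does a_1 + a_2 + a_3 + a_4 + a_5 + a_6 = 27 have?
C(27+6-1, 6-1) = C(32, 5) = 201376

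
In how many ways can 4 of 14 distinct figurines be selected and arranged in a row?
P(14,4) = 14!/(14-4)! = 24024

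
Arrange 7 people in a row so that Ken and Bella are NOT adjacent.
Total - adjacent = 7! - (7-1)!×2 = 5040 - 1440 = 3600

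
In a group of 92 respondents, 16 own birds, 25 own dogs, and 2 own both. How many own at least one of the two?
|A∪B| = |A| + |B| - |A∩B| = 16 + 25 - 2 = 39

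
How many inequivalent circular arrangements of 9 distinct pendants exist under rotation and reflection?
(9-1)!/2 = 40320/2 = 20160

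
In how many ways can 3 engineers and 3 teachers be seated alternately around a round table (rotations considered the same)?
Fix one of the engineers: (3-1)! ways for the remaining engineers, × 3! ways for the teachers = 2 × 6 = 12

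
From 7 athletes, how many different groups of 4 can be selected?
C(7,4) = 7!/(4!×3!) = 35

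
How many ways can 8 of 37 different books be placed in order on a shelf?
P(37,8) = 37!/(37-8)! = 1556675366400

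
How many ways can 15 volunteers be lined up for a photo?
15! = 1307674368000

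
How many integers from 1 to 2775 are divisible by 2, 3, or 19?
⌊2775/2⌋+⌊2775/3⌋+⌊2775/19⌋ - ⌊2775/6⌋-⌊2775/38⌋-⌊2775/57⌋ + ⌊2775/114⌋ = 1387+925+146 - 462-73-48 + 24 = 1899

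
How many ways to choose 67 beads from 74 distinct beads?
C(74,67) = 74!/(67!×7!) = 1799579064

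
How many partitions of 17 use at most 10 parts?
By conjugation, equals partitions of 17 into parts ≤ 10. Let r_j(i) = number of partitions of i into parts ≤ j, for i = 0..17. r_1(i) = 1 for all i; r_j(i) = r_{j-1}(i) + r_j(i-j). Rows j = 2..10: ≤2: 1 1 2 2 3 3 4 4 5 5 6 6 7 7 8 8 9 9; ≤3: 1 1 2 3 4 5 7 8 10 12 14 16 19 21 24 27 30 33; ≤4: 1 1 2 3 5 6 9 11 15 18 23 27 34 39 47 54 64 72; ≤5: 1 1 2 3 5 7 10 13 18 23 30 37 47 57 70 84 101 119; ≤6: 1 1 2 3 5 7 11 14 20 26 35 44 58 71 90 110 136 163; ≤7: 1 1 2 3 5 7 11 15 21 28 38 49 65 82 105 131 164 201; ≤8: 1 1 2 3 5 7 11 15 22 29 40 52 70 89 116 146 186 230; ≤9: 1 1 2 3 5 7 11 15 22 30 41 54 73 94 123 157 201 252; ≤10: 1 1 2 3 5 7 11 15 22 30 42 55 75 97 128 164 212 267. r_10(17) = 267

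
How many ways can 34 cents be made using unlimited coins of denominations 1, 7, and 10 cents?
Coefficient of x^34 in 1/(1-x^1) · 1/(1-x^7) · 1/(1-x^10). Case on j = number of 10-cent coins (j = 0..3); remainder r = 34 - 10j is made from {1,7} in ⌊r/7⌋+1 ways. r = 34, 24, 14, 4 → 5 + 4 + 3 + 1 = 13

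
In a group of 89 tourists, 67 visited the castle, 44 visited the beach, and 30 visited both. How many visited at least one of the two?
|A∪B| = |A| + |B| - |A∩B| = 67 + 44 - 30 = 81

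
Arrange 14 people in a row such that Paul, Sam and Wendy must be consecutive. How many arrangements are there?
Treat the 3 as one block: (14-3+1)! × 3! = 479001600 × 6 = 2874009600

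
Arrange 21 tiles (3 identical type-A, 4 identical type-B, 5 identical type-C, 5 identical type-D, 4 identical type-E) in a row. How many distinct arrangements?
21! / (3! × 4! × 5! × 5! × 4!) = 1026615189600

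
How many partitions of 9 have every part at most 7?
Let r_j(i) = number of partitions of i into parts ≤ j, for i = 0..9. r_1(i) = 1 for all i; r_j(i) = r_{j-1}(i) + r_j(i-j). Rows j = 2..7: ≤2: 1 1 2 2 3 3 4 4 5 5; ≤3: 1 1 2 3 4 5 7 8 10 12; ≤4: 1 1 2 3 5 6 9 11 15 18; ≤5: 1 1 2 3 5 7 10 13 18 23; ≤6: 1 1 2 3 5 7 11 14 20 26; ≤7: 1 1 2 3 5 7 11 15 21 28. r_7(9) = 28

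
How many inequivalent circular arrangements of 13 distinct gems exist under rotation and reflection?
(13-1)!/2 = 479001600/2 = 239500800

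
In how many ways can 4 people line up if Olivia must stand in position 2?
Fix one position: (4-1)! = 6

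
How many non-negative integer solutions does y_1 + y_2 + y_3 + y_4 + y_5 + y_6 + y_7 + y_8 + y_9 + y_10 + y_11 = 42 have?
C(42+11-1, 11-1) = C(52, 10) = 15820024220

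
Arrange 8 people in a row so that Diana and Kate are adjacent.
Treat as block: (8-1)! × 2! = 5040 × 2 = 10080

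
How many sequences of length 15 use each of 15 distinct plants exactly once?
15! = 1307674368000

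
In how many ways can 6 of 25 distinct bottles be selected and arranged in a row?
P(25,6) = 25!/(25-6)! = 127512000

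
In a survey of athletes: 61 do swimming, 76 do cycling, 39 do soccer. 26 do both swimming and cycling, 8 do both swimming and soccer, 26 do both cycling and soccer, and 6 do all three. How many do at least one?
|A∪B∪C| = 61+76+39-26-8-26+6 = 122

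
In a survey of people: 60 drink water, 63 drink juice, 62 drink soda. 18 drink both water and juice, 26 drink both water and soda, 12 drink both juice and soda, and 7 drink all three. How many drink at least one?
|A∪B∪C| = 60+63+62-18-26-12+7 = 136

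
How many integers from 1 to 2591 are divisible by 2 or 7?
⌊2591/2⌋ + ⌊2591/7⌋ - ⌊2591/14⌋ = 1295 + 370 - 185 = 1480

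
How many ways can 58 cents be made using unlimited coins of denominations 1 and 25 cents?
Coefficient of x^58 in 1/(1-x^1) · 1/(1-x^25). Use j coins of 25 for j = 0..⌊58/25⌋ = 2, the rest in 1s: 2 + 1 = 3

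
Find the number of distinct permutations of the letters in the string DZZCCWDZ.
8! / (1! × 3! × 2! × 2!) = 1680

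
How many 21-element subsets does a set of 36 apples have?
C(36,21) = 36!/(21!×15!) = 5567902560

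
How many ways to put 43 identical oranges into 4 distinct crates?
C(43+4-1, 4-1) = C(46, 3) = 15180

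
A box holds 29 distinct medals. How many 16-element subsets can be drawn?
C(29,16) = 29!/(16!×13!) = 67863915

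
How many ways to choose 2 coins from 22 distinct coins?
C(22,2) = 22!/(2!×20!) = 231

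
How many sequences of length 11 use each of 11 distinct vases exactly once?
11! = 39916800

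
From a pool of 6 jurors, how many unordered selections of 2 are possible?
C(6,2) = 6!/(2!×4!) = 15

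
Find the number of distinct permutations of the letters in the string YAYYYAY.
7! / (5! × 2!) = 21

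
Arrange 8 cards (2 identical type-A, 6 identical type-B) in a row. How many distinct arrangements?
8! / (2! × 6!) = 28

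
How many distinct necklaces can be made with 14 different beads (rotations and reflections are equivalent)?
(14-1)!/2 = 6227020800/2 = 3113510400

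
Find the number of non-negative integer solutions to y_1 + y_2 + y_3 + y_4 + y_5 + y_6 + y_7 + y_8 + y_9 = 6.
C(6+9-1, 9-1) = C(14, 8) = 3003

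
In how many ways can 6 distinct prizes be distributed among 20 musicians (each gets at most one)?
P(20,6) = 20!/(20-6)! = 27907200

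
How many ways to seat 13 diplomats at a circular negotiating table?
Circular: fix one position, arrange the rest. (13-1)! = 479001600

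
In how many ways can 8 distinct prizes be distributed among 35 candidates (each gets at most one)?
P(35,8) = 35!/(35-8)! = 948964262400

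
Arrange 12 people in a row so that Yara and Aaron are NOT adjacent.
Total - adjacent = 12! - (12-1)!×2 = 479001600 - 79833600 = 399168000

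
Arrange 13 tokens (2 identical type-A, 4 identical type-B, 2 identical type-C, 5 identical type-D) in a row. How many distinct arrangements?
13! / (2! × 4! × 2! × 5!) = 540540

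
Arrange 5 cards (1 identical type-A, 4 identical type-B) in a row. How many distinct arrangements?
5! / (1! × 4!) = 5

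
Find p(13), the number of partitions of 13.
Pentagonal recurrence p(n) = p(n-1) + p(n-2) - p(n-5) - p(n-7) + p(n-12) + p(n-15) - ... gives p(0..12) = 1, 1, 2, 3, 5, 7, 11, 15, 22, 30, 42, 56, 77. p(13) = p(12) + p(11) - p(8) - p(6) + p(1) = 77 + 56 - 22 - 11 + 1 = 101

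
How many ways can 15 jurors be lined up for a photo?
15! = 1307674368000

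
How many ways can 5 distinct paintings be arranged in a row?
5! = 120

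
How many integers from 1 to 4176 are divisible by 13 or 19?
⌊4176/13⌋ + ⌊4176/19⌋ - ⌊4176/247⌋ = 321 + 219 - 16 = 524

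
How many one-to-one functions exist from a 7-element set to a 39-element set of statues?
P(39,7) = 39!/(39-7)! = 77519922480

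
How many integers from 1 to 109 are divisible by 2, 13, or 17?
⌊109/2⌋+⌊109/13⌋+⌊109/17⌋ - ⌊109/26⌋-⌊109/34⌋-⌊109/221⌋ + ⌊109/442⌋ = 54+8+6 - 4-3-0 + 0 = 61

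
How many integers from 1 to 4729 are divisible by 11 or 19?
⌊4729/11⌋ + ⌊4729/19⌋ - ⌊4729/209⌋ = 429 + 248 - 22 = 655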